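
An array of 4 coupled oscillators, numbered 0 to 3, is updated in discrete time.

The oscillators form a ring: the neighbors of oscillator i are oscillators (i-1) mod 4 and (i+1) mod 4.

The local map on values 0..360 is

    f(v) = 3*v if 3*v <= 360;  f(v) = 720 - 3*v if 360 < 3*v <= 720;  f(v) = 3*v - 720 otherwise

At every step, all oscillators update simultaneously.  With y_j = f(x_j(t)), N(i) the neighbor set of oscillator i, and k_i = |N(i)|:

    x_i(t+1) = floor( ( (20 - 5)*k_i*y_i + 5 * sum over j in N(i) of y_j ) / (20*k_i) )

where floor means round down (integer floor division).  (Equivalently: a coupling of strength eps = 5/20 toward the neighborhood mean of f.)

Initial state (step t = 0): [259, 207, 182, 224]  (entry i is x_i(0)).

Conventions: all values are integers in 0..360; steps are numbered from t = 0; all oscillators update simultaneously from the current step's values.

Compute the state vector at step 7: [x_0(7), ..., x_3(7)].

Simulating step by step:
t=0: [259, 207, 182, 224]
t=1: [61, 103, 148, 64]
t=2: [199, 289, 269, 201]
t=3: [125, 136, 98, 114]
t=4: [340, 313, 302, 336]
t=5: [288, 225, 202, 276]
t=6: [127, 66, 104, 113]
t=7: [321, 229, 301, 335]

Answer: [321, 229, 301, 335]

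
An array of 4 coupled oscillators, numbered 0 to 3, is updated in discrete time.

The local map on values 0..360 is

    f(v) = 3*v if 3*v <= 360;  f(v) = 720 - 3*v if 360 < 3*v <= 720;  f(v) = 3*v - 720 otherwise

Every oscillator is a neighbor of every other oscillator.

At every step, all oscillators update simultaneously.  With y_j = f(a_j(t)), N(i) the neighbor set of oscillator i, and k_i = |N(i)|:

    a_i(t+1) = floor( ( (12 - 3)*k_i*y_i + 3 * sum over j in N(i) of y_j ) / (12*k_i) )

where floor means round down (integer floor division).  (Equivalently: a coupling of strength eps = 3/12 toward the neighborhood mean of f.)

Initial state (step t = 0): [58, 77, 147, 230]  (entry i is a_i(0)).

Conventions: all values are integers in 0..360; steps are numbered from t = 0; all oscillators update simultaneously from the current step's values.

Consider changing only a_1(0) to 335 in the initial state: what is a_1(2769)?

Simulating step by step:
t=0: [58, 335, 147, 230]
t=1: [180, 254, 250, 84]
t=2: [162, 70, 62, 210]
t=3: [216, 200, 184, 120]
t=4: [108, 140, 172, 300]
t=5: [300, 284, 220, 204]
t=6: [160, 128, 80, 112]
t=7: [256, 320, 256, 320]
t=8: [80, 208, 80, 208]
t=9: [216, 120, 216, 120]
t=10: [120, 312, 120, 312]
t=11: [336, 240, 336, 240]
t=12: [240, 48, 240, 48]
t=13: [24, 120, 24, 120]
t=14: [120, 312, 120, 312]

Answer: a_1(2769) = 120
Key observation: The state at step 10, [120, 312, 120, 312], reappears at step 14: the system is in a cycle of period 4 from step 10 on.  Therefore the state at step 2769 equals the state at step 10 + ((2769 - 10) mod 4) = 13, which is [24, 120, 24, 120].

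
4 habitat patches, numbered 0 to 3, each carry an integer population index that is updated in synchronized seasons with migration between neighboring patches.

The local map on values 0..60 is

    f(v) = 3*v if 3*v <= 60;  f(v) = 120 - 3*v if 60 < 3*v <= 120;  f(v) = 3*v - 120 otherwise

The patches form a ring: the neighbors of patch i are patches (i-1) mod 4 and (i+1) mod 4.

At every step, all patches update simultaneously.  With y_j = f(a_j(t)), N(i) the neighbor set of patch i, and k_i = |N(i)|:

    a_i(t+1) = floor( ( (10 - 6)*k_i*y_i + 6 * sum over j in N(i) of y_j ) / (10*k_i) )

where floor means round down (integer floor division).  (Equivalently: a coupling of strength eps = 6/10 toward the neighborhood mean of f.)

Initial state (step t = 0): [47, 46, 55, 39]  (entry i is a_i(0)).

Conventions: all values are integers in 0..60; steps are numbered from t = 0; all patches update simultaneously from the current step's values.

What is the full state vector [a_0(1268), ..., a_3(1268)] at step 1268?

Answer: [9, 9, 9, 9]
Key observation: The state at step 12, [9, 9, 9, 9], reappears at step 16: the system is in a cycle of period 4 from step 12 on.  Therefore the state at step 1268 equals the state at step 12 + ((1268 - 12) mod 4) = 12, which is [9, 9, 9, 9].

Derivation:
t=0: [47, 46, 55, 39]
t=1: [14, 27, 24, 21]
t=2: [45, 42, 48, 49]
t=3: [15, 14, 19, 22]
t=4: [46, 47, 51, 52]
t=5: [24, 23, 30, 29]
t=6: [44, 43, 37, 36]
t=7: [11, 9, 9, 11]
t=8: [31, 28, 28, 31]
t=9: [29, 33, 33, 29]
t=10: [29, 24, 24, 29]
t=11: [37, 43, 43, 37]
t=12: [9, 9, 9, 9]
t=13: [27, 27, 27, 27]
t=14: [39, 39, 39, 39]
t=15: [3, 3, 3, 3]
t=16: [9, 9, 9, 9]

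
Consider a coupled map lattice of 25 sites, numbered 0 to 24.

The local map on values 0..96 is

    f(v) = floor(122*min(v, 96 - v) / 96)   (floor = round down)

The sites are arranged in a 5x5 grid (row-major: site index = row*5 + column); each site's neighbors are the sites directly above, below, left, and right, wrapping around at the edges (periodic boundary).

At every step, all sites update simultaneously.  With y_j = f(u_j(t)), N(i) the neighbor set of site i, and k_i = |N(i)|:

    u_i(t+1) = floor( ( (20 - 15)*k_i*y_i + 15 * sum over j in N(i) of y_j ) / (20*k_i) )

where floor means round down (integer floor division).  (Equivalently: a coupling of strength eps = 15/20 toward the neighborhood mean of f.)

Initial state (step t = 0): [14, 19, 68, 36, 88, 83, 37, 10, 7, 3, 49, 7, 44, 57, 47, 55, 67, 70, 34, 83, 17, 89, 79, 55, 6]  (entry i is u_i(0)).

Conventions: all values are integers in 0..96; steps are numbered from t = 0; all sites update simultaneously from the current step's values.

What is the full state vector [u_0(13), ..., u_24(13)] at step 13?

Simulating step by step:
t=0: [14, 19, 68, 36, 88, 83, 37, 10, 7, 3, 49, 7, 44, 57, 47, 55, 67, 70, 34, 83, 17, 89, 79, 55, 6]
t=1: [17, 26, 27, 30, 16, 27, 23, 30, 22, 18, 40, 38, 32, 43, 38, 37, 27, 37, 38, 34, 21, 21, 29, 34, 20]
t=2: [26, 28, 35, 32, 24, 31, 35, 33, 35, 29, 45, 40, 45, 44, 43, 40, 40, 41, 47, 42, 28, 30, 37, 38, 31]
t=3: [34, 38, 41, 41, 35, 41, 41, 45, 43, 40, 50, 51, 51, 53, 51, 49, 48, 52, 53, 51, 38, 40, 45, 46, 40]
t=4: [46, 48, 53, 52, 47, 51, 53, 54, 53, 51, 56, 57, 56, 55, 55, 56, 56, 56, 55, 55, 49, 52, 54, 54, 51]
t=5: [58, 56, 55, 55, 57, 55, 54, 53, 54, 55, 51, 50, 50, 52, 52, 52, 50, 50, 51, 52, 56, 55, 53, 53, 56]
t=6: [49, 50, 52, 52, 50, 52, 53, 54, 53, 52, 55, 56, 56, 55, 54, 55, 56, 57, 55, 54, 50, 52, 54, 53, 51]
t=7: [57, 56, 54, 55, 56, 55, 54, 53, 53, 55, 52, 51, 50, 52, 53, 52, 51, 50, 52, 53, 56, 54, 53, 54, 56]
t=8: [50, 51, 52, 52, 50, 52, 53, 54, 53, 52, 54, 56, 56, 55, 54, 54, 56, 56, 55, 53, 51, 52, 54, 52, 51]
t=9: [57, 55, 54, 55, 56, 55, 53, 53, 53, 55, 52, 51, 50, 52, 53, 53, 51, 50, 52, 53, 56, 54, 53, 54, 56]
t=10: [50, 52, 53, 52, 50, 52, 53, 54, 53, 52, 54, 56, 56, 55, 54, 54, 55, 56, 55, 53, 51, 53, 54, 52, 51]
t=11: [56, 55, 54, 55, 56, 55, 53, 53, 53, 55, 52, 51, 50, 52, 53, 53, 51, 51, 52, 53, 55, 54, 53, 54, 56]
t=12: [51, 52, 53, 52, 50, 52, 53, 54, 53, 52, 54, 56, 56, 55, 54, 54, 55, 56, 54, 53, 51, 53, 54, 52, 51]
t=13: [56, 54, 54, 55, 56, 54, 53, 53, 53, 55, 52, 51, 50, 52, 53, 53, 51, 51, 52, 54, 55, 54, 53, 54, 56]

Answer: [56, 54, 54, 55, 56, 54, 53, 53, 53, 55, 52, 51, 50, 52, 53, 53, 51, 51, 52, 54, 55, 54, 53, 54, 56]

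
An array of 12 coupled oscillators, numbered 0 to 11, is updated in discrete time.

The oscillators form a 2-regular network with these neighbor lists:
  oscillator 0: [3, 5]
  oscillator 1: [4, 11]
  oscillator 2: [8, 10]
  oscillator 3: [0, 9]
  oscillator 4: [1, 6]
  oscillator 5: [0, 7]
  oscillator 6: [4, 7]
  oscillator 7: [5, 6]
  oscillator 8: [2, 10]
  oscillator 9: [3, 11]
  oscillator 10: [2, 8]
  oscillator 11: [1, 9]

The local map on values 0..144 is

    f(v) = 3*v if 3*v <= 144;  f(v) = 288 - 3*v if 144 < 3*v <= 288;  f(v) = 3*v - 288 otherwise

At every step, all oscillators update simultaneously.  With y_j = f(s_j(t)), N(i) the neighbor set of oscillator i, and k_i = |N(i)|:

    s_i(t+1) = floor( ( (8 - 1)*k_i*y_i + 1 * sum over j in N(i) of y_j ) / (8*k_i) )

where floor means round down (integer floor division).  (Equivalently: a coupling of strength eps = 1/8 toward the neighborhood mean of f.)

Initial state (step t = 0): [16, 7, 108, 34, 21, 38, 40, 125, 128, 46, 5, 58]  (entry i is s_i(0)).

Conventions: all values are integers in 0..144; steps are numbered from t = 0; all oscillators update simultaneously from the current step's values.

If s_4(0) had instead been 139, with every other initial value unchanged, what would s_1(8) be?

Answer: s_1(8) = 5
Key observation: This trace re-runs the system from the modified initial state.

Derivation:
t=0: [16, 7, 108, 34, 139, 38, 40, 125, 128, 46, 5, 58]
t=1: [55, 33, 38, 100, 121, 108, 118, 90, 87, 134, 21, 109]
t=2: [110, 93, 105, 25, 75, 40, 63, 22, 34, 102, 63, 47]
t=3: [48, 20, 36, 69, 61, 111, 94, 71, 97, 29, 94, 125]
t=4: [133, 64, 95, 85, 96, 53, 16, 68, 9, 86, 12, 85]
t=5: [107, 86, 6, 37, 9, 125, 47, 84, 26, 30, 33, 36]
t=6: [41, 34, 26, 104, 34, 80, 127, 45, 75, 92, 92, 102]
t=7: [112, 96, 72, 29, 101, 58, 96, 126, 60, 13, 19, 22]
t=8: [54, 5, 73, 81, 13, 108, 6, 85, 102, 43, 61, 60]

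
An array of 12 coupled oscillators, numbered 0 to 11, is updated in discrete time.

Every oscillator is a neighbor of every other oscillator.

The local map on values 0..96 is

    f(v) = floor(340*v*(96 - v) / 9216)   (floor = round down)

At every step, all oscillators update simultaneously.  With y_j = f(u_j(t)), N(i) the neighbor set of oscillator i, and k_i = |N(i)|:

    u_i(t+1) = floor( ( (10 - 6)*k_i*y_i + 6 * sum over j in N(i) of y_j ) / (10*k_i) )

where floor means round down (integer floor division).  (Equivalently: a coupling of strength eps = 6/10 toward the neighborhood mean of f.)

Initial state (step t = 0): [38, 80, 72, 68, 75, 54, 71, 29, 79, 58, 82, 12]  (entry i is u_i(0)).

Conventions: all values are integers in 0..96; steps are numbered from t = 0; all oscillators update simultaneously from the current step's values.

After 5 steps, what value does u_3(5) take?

Answer: u_3(5) = 39

Derivation:
t=0: [38, 80, 72, 68, 75, 54, 71, 29, 79, 58, 82, 12]
t=1: [68, 56, 62, 64, 60, 69, 63, 65, 57, 68, 55, 53]
t=2: [74, 78, 76, 76, 77, 73, 76, 75, 78, 74, 78, 79]
t=3: [56, 53, 55, 55, 54, 57, 55, 56, 53, 56, 53, 53]
t=4: [82, 83, 83, 83, 83, 82, 83, 82, 83, 82, 83, 83]
t=5: [40, 39, 39, 39, 39, 40, 39, 40, 39, 40, 39, 39]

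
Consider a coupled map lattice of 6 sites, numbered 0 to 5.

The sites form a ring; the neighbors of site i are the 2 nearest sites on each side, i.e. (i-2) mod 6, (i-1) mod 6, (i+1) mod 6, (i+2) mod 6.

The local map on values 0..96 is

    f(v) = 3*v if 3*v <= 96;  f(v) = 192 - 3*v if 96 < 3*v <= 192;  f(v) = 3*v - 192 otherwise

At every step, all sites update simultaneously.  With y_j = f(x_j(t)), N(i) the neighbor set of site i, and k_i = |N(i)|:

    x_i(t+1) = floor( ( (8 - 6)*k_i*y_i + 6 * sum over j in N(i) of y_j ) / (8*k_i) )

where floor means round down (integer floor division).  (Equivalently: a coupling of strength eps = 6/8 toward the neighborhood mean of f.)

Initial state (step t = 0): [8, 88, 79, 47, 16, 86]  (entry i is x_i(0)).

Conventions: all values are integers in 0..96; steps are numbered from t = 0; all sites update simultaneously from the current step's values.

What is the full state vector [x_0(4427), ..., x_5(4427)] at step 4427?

Answer: [75, 76, 76, 76, 75, 76]
Key observation: The state at step 8, [34, 35, 34, 35, 34, 34], reappears at step 18: the system is in a cycle of period 10 from step 8 on.  Therefore the state at step 4427 equals the state at step 8 + ((4427 - 8) mod 10) = 17, which is [75, 76, 76, 76, 75, 76].

Derivation:
t=0: [8, 88, 79, 47, 16, 86]
t=1: [49, 52, 47, 56, 46, 53]
t=2: [43, 37, 42, 38, 42, 38]
t=3: [70, 73, 70, 74, 69, 73]
t=4: [20, 24, 21, 23, 21, 23]
t=5: [65, 66, 65, 67, 64, 66]
t=6: [3, 5, 4, 5, 3, 4]
t=7: [11, 12, 12, 12, 11, 12]
t=8: [34, 35, 34, 35, 34, 34]
t=9: [89, 88, 88, 88, 89, 88]
t=10: [73, 72, 73, 72, 73, 73]
t=11: [26, 25, 25, 25, 26, 25]
t=12: [76, 75, 76, 75, 76, 76]
t=13: [35, 34, 34, 34, 35, 34]
t=14: [88, 89, 88, 89, 88, 88]
t=15: [72, 73, 73, 73, 72, 73]
t=16: [25, 26, 25, 26, 25, 25]
t=17: [75, 76, 76, 76, 75, 76]
t=18: [34, 35, 34, 35, 34, 34]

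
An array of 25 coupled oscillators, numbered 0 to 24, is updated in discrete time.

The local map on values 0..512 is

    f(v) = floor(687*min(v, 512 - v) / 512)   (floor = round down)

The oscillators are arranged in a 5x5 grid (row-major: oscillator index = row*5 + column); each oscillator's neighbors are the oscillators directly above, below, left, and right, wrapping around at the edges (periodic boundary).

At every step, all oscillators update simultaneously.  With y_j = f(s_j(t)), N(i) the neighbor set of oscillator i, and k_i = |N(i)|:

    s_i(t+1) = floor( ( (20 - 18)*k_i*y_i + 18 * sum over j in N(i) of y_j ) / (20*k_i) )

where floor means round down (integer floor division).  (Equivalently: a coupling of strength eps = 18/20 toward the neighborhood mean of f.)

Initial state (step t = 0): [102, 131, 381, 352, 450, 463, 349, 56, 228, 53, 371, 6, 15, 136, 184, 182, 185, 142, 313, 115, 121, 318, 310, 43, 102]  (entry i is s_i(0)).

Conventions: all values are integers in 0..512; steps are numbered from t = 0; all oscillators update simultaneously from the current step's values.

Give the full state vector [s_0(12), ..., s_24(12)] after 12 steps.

Answer: [287, 289, 285, 287, 291, 297, 289, 295, 291, 296, 289, 290, 282, 292, 288, 280, 277, 281, 275, 284, 283, 278, 276, 281, 278]

Derivation:
t=0: [102, 131, 381, 352, 450, 463, 349, 56, 228, 53, 371, 6, 15, 136, 184, 182, 185, 142, 313, 115, 121, 318, 310, 43, 102]
t=1: [122, 195, 182, 160, 133, 144, 94, 169, 152, 164, 145, 152, 104, 206, 158, 193, 182, 200, 157, 216, 190, 218, 180, 205, 116]
t=2: [215, 211, 236, 223, 187, 177, 211, 182, 230, 198, 214, 178, 232, 199, 241, 246, 254, 214, 270, 216, 220, 254, 266, 212, 239]
t=3: [268, 304, 291, 290, 288, 276, 253, 298, 272, 278, 282, 298, 264, 311, 281, 305, 302, 322, 285, 320, 317, 314, 309, 314, 283]
t=4: [292, 303, 284, 295, 309, 321, 296, 318, 294, 311, 298, 312, 280, 311, 288, 276, 271, 292, 265, 295, 290, 272, 270, 292, 274]
t=5: [278, 300, 290, 291, 291, 282, 268, 295, 274, 278, 285, 299, 276, 304, 281, 301, 302, 319, 291, 313, 311, 307, 306, 314, 291]
t=6: [291, 301, 287, 294, 303, 313, 295, 312, 297, 308, 297, 304, 282, 306, 292, 280, 275, 288, 270, 293, 289, 277, 273, 288, 276]
t=7: [283, 298, 291, 292, 292, 285, 275, 294, 278, 281, 288, 299, 283, 300, 283, 300, 302, 315, 295, 309, 308, 306, 305, 311, 295]
t=8: [291, 298, 288, 293, 299, 308, 294, 306, 296, 305, 295, 299, 283, 302, 292, 281, 277, 286, 274, 291, 287, 279, 276, 286, 278]
t=9: [287, 298, 293, 294, 293, 287, 281, 294, 282, 284, 290, 299, 288, 300, 287, 301, 303, 313, 298, 307, 306, 305, 305, 309, 297]
t=10: [290, 294, 287, 291, 296, 302, 293, 301, 294, 301, 292, 295, 283, 297, 291, 282, 278, 284, 275, 288, 286, 279, 277, 284, 279]
t=11: [291, 299, 296, 296, 296, 290, 287, 296, 287, 288, 294, 300, 293, 301, 291, 303, 304, 312, 301, 307, 306, 306, 306, 309, 300]
t=12: [287, 289, 285, 287, 291, 297, 289, 295, 291, 296, 289, 290, 282, 292, 288, 280, 277, 281, 275, 284, 283, 278, 276, 281, 278]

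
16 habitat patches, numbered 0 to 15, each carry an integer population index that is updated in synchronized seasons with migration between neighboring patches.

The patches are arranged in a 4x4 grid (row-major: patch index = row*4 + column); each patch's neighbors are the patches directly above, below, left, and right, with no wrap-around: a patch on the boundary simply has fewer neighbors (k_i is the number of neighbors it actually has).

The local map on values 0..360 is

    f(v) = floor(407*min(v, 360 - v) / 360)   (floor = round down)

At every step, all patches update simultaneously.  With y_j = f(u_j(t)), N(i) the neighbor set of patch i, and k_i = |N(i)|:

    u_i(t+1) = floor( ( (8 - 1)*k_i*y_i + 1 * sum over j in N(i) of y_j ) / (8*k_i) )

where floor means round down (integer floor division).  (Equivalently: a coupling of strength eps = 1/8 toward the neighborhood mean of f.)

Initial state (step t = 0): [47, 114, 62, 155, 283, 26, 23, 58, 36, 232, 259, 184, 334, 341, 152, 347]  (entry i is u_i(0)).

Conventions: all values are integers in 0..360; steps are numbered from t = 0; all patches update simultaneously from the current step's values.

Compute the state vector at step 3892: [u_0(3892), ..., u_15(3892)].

Answer: [196, 194, 188, 196, 184, 179, 182, 195, 178, 178, 192, 195, 179, 180, 187, 191]
Key observation: The state at step 24, [196, 194, 188, 196, 184, 179, 182, 195, 178, 178, 192, 195, 179, 180, 187, 191], reappears at step 28: the system is in a cycle of period 4 from step 24 on.  Therefore the state at step 3892 equals the state at step 24 + ((3892 - 24) mod 4) = 24, which is [196, 194, 188, 196, 184, 179, 182, 195, 178, 178, 192, 195, 179, 180, 187, 191].

Derivation:
t=0: [47, 114, 62, 155, 283, 26, 23, 58, 36, 232, 259, 184, 334, 341, 152, 347]
t=1: [59, 118, 74, 161, 81, 37, 31, 73, 45, 132, 116, 181, 29, 32, 155, 35]
t=2: [71, 124, 87, 169, 86, 48, 41, 89, 55, 138, 132, 187, 33, 46, 161, 57]
t=3: [84, 132, 101, 179, 93, 60, 52, 105, 66, 146, 148, 183, 39, 61, 170, 79]
t=4: [98, 141, 116, 191, 101, 73, 65, 122, 77, 156, 165, 190, 47, 76, 181, 102]
t=5: [113, 152, 132, 183, 111, 88, 80, 138, 90, 167, 182, 186, 57, 92, 192, 125]
t=6: [129, 165, 149, 194, 123, 104, 97, 156, 104, 180, 196, 192, 68, 109, 183, 147]
t=7: [147, 180, 167, 185, 137, 122, 115, 174, 119, 194, 183, 187, 81, 127, 194, 169]
t=8: [167, 198, 186, 196, 152, 140, 136, 193, 135, 182, 196, 195, 96, 144, 185, 191]
t=9: [186, 182, 193, 185, 170, 160, 156, 186, 153, 196, 184, 186, 114, 162, 194, 191]
t=10: [196, 199, 188, 196, 190, 181, 177, 195, 171, 184, 196, 195, 134, 180, 187, 191]
t=11: [185, 183, 193, 185, 192, 200, 198, 186, 191, 197, 186, 186, 156, 200, 194, 190]
t=12: [196, 198, 188, 196, 189, 181, 183, 195, 190, 184, 194, 195, 177, 180, 187, 191]
t=13: [185, 184, 193, 185, 193, 200, 199, 186, 192, 197, 187, 186, 199, 202, 194, 190]
t=14: [196, 196, 188, 196, 188, 181, 182, 195, 188, 184, 194, 195, 182, 178, 187, 191]
t=15: [185, 186, 193, 185, 193, 201, 199, 186, 194, 197, 188, 186, 200, 200, 194, 190]
t=16: [196, 195, 188, 196, 187, 180, 182, 195, 186, 184, 193, 195, 180, 180, 187, 191]
t=17: [185, 187, 193, 185, 194, 202, 199, 186, 196, 197, 188, 186, 202, 202, 194, 190]
t=18: [196, 194, 188, 196, 186, 179, 182, 195, 184, 183, 193, 195, 178, 178, 187, 191]
t=19: [185, 187, 193, 185, 195, 201, 199, 186, 198, 199, 188, 186, 200, 200, 194, 190]
t=20: [196, 194, 188, 196, 186, 179, 182, 195, 182, 182, 193, 195, 180, 180, 187, 191]
t=21: [185, 187, 193, 185, 196, 201, 199, 186, 200, 200, 188, 186, 202, 202, 194, 190]
t=22: [196, 194, 188, 196, 185, 179, 182, 195, 180, 180, 193, 195, 178, 178, 187, 191]
t=23: [185, 187, 193, 185, 196, 201, 199, 186, 202, 202, 189, 186, 201, 200, 194, 190]
t=24: [196, 194, 188, 196, 184, 179, 182, 195, 178, 178, 192, 195, 179, 180, 187, 191]
t=25: [185, 187, 193, 185, 197, 201, 199, 186, 200, 200, 189, 186, 202, 202, 194, 190]
t=26: [196, 194, 188, 196, 184, 179, 182, 195, 180, 180, 192, 195, 178, 178, 187, 191]
t=27: [185, 187, 193, 185, 197, 201, 199, 186, 202, 202, 189, 186, 201, 200, 194, 190]
t=28: [196, 194, 188, 196, 184, 179, 182, 195, 178, 178, 192, 195, 179, 180, 187, 191]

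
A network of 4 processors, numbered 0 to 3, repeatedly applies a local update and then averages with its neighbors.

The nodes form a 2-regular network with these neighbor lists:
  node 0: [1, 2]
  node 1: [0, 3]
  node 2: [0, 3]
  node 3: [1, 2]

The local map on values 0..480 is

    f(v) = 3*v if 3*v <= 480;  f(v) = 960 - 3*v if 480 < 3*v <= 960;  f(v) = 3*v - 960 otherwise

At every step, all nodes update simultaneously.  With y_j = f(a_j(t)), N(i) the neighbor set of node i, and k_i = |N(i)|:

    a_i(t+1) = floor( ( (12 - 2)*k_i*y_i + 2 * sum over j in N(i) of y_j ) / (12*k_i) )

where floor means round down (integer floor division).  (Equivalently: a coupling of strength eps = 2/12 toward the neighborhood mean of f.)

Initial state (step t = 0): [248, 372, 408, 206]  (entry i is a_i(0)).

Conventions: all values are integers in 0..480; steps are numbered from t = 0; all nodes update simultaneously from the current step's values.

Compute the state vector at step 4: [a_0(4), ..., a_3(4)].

Simulating step by step:
t=0: [248, 372, 408, 206]
t=1: [215, 176, 266, 320]
t=2: [312, 386, 161, 49]
t=3: [76, 179, 411, 178]
t=4: [248, 407, 282, 413]

Answer: [248, 407, 282, 413]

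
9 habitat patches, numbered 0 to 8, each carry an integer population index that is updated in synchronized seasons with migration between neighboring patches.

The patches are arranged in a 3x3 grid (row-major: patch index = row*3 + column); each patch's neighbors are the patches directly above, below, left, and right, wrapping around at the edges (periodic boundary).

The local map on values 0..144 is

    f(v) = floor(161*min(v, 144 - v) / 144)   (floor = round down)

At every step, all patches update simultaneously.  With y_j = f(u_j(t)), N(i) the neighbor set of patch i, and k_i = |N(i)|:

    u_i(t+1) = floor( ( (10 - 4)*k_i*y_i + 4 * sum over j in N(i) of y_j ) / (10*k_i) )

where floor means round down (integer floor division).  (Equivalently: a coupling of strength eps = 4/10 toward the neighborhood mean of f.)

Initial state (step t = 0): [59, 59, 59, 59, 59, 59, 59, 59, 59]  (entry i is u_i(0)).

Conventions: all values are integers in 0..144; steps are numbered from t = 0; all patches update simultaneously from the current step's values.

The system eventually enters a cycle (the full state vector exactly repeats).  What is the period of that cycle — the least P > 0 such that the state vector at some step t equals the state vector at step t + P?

Simulating step by step:
t=0: [59, 59, 59, 59, 59, 59, 59, 59, 59]
t=1: [65, 65, 65, 65, 65, 65, 65, 65, 65]
t=2: [72, 72, 72, 72, 72, 72, 72, 72, 72]
t=3: [80, 80, 80, 80, 80, 80, 80, 80, 80]
t=4: [71, 71, 71, 71, 71, 71, 71, 71, 71]
t=5: [79, 79, 79, 79, 79, 79, 79, 79, 79]
t=6: [72, 72, 72, 72, 72, 72, 72, 72, 72]

Answer: 4
Key observation: The state at step 2, [72, 72, 72, 72, 72, 72, 72, 72, 72], reappears at step 6 — and no state repeats earlier — so the cycle the system enters has period 4.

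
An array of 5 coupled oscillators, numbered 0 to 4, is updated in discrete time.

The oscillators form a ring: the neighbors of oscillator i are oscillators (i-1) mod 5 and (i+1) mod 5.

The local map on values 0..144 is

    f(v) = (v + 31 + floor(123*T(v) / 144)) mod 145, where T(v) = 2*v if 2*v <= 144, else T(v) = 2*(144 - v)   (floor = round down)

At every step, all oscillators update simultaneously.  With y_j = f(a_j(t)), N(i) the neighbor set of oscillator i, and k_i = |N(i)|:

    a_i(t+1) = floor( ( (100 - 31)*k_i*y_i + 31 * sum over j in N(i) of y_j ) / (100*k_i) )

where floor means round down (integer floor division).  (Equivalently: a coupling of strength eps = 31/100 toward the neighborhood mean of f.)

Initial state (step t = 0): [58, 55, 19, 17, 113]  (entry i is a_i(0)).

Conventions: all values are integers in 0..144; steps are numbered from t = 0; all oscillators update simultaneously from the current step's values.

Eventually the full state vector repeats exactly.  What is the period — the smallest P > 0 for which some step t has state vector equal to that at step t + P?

Simulating step by step:
t=0: [58, 55, 19, 17, 113]
t=1: [42, 42, 73, 73, 53]
t=2: [126, 134, 89, 72, 54]
t=3: [39, 42, 65, 71, 41]
t=4: [138, 130, 77, 85, 131]
t=5: [35, 44, 70, 66, 43]
t=6: [87, 34, 62, 56, 30]
t=7: [84, 103, 61, 51, 93]
t=8: [69, 59, 48, 34, 60]
t=9: [64, 44, 37, 94, 63]
t=10: [50, 32, 101, 73, 57]
t=11: [38, 93, 71, 70, 43]
t=12: [102, 78, 75, 64, 33]
t=13: [71, 73, 74, 71, 101]
t=14: [75, 79, 79, 75, 65]
t=15: [75, 76, 76, 75, 66]
t=16: [75, 78, 78, 75, 68]
t=17: [76, 76, 76, 76, 72]
t=18: [78, 78, 78, 78, 80]
t=19: [75, 76, 76, 75, 75]
t=20: [78, 78, 78, 78, 78]
t=21: [76, 76, 76, 76, 76]
t=22: [78, 78, 78, 78, 78]

Answer: 2
Key observation: The state at step 20, [78, 78, 78, 78, 78], reappears at step 22 — and no state repeats earlier — so the cycle the system enters has period 2.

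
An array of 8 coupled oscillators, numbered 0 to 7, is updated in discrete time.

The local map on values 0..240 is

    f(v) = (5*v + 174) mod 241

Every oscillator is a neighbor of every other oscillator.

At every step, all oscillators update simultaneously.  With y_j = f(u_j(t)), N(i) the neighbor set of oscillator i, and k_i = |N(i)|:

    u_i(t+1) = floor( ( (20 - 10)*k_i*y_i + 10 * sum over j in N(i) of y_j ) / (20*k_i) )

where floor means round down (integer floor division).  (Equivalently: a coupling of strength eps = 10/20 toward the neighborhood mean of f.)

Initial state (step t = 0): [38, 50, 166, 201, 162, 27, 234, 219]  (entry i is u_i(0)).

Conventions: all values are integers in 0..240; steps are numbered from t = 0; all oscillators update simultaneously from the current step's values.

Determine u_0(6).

Simulating step by step:
t=0: [38, 50, 166, 201, 162, 27, 234, 219]
t=1: [113, 139, 78, 153, 69, 90, 120, 88]
t=2: [65, 121, 93, 151, 74, 119, 80, 115]
t=3: [54, 71, 114, 135, 73, 67, 86, 58]
t=4: [146, 79, 68, 113, 83, 70, 111, 154]
t=5: [127, 86, 63, 56, 95, 67, 52, 144]
t=6: [107, 122, 73, 161, 142, 82, 153, 143]

Answer: u_0(6) = 107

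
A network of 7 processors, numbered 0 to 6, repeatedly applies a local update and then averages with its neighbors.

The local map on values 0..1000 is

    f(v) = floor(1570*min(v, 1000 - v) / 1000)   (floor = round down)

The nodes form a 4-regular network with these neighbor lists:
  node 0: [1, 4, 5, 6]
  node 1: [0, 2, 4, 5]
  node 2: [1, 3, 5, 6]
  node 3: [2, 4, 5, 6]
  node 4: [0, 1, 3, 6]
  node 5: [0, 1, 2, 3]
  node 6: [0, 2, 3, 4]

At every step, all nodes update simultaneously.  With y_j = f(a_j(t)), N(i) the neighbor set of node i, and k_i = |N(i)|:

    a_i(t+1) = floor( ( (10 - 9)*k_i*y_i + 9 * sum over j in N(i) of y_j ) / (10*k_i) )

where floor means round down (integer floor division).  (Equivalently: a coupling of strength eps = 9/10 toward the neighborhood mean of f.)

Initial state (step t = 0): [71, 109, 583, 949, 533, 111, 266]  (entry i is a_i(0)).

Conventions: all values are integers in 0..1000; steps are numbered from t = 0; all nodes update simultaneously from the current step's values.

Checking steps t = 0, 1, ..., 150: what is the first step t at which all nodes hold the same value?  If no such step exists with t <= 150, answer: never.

Simulating step by step:
t=0: [71, 109, 583, 949, 533, 111, 266]  (not all equal)
t=1: [347, 393, 254, 453, 248, 246, 396]  (not all equal)
t=2: [507, 448, 565, 474, 599, 549, 521]  (not all equal)
t=3: [705, 698, 722, 697, 731, 723, 711]  (not all equal)
t=4: [447, 442, 456, 440, 461, 459, 449]  (not all equal)
t=5: [709, 712, 703, 712, 699, 701, 706]  (not all equal)
t=6: [462, 464, 459, 465, 456, 457, 461]  (not all equal)
t=7: [721, 720, 724, 719, 725, 724, 722]  (not all equal)
t=8: [435, 434, 436, 434, 437, 437, 435]  (not all equal)
t=9: [683, 684, 682, 684, 681, 682, 683]  (not all equal)
t=10: [497, 498, 497, 498, 496, 497, 497]  (not all equal)
t=11: [779, 779, 780, 779, 780, 780, 779]  (not all equal)
t=12: [345, 345, 345, 345, 345, 345, 345]  (all equal)

Answer: 12
Key observation: Synchronization is absorbing here: once all nodes are equal they stay equal, and step 12 is the first all-equal step.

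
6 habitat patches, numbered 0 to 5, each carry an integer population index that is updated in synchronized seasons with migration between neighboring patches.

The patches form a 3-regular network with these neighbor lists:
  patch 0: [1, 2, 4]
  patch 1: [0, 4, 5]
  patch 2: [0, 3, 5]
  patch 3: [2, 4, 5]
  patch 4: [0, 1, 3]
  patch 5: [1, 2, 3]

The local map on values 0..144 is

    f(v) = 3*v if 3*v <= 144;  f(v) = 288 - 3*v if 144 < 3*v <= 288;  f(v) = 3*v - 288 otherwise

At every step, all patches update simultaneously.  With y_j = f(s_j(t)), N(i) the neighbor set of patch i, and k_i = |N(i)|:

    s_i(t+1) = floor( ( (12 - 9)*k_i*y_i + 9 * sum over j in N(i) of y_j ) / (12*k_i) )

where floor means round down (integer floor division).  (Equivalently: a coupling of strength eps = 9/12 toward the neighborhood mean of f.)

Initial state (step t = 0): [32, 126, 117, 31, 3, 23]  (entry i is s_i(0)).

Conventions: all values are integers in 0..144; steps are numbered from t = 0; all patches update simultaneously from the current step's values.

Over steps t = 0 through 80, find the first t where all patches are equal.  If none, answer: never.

Answer: 23
Key observation: Synchronization is absorbing here: once all patches are equal they stay equal, and step 23 is the first all-equal step.

Derivation:
t=0: [32, 126, 117, 31, 3, 23]  (not all equal)
t=1: [64, 66, 80, 58, 72, 78]  (not all equal)
t=2: [76, 78, 78, 72, 93, 76]  (not all equal)
t=3: [44, 45, 61, 48, 48, 60]  (not all equal)
t=4: [129, 129, 122, 125, 138, 123]  (not all equal)
t=5: [100, 101, 86, 93, 102, 86]  (not all equal)
t=6: [18, 18, 20, 21, 13, 21]  (not all equal)
t=7: [51, 52, 60, 56, 52, 60]  (not all equal)
t=8: [126, 126, 117, 117, 129, 117]  (not all equal)
t=9: [85, 85, 69, 72, 85, 69]  (not all equal)
t=10: [45, 45, 66, 66, 42, 66]  (not all equal)
t=11: [121, 121, 101, 99, 121, 101]  (not all equal)
t=12: [60, 60, 28, 28, 58, 28]  (not all equal)
t=13: [103, 103, 90, 91, 103, 90]  (not all equal)
t=14: [20, 20, 18, 18, 19, 18]  (not all equal)
t=15: [57, 57, 55, 54, 57, 55]  (not all equal)
t=16: [118, 118, 122, 122, 119, 122]  (not all equal)
t=17: [69, 69, 75, 75, 69, 75]  (not all equal)
t=18: [76, 76, 67, 67, 76, 67]  (not all equal)
t=19: [66, 66, 80, 80, 66, 80]  (not all equal)
t=20: [79, 79, 58, 58, 79, 58]  (not all equal)
t=21: [66, 66, 98, 98, 66, 98]  (not all equal)
t=22: [69, 69, 27, 27, 69, 27]  (not all equal)
t=23: [81, 81, 81, 81, 81, 81]  (all equal)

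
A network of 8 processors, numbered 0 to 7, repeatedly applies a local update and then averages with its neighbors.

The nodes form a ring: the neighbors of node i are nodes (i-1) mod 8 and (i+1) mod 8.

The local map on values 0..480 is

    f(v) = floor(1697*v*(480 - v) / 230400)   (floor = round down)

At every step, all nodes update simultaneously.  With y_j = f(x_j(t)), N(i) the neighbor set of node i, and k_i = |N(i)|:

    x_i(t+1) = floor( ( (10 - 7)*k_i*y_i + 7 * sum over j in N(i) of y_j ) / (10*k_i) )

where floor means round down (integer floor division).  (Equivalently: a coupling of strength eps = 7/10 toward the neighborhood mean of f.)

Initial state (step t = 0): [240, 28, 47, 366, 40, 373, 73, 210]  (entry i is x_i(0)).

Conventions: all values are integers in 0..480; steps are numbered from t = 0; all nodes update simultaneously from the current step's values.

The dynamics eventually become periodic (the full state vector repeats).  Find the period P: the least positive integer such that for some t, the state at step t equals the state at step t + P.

Simulating step by step:
t=0: [240, 28, 47, 366, 40, 373, 73, 210]
t=1: [305, 228, 184, 189, 248, 209, 313, 349]
t=2: [383, 404, 410, 409, 414, 407, 378, 372]
t=3: [264, 237, 216, 208, 211, 234, 264, 283]
t=4: [417, 421, 420, 418, 419, 420, 417, 417]
t=5: [189, 186, 185, 187, 187, 188, 190, 193]
t=6: [404, 402, 402, 402, 403, 404, 405, 405]
t=7: [226, 228, 230, 229, 228, 225, 224, 224]
t=8: [422, 422, 423, 423, 422, 422, 422, 422]
t=9: [180, 178, 178, 178, 178, 180, 180, 180]
t=10: [396, 395, 395, 395, 395, 396, 397, 397]
t=11: [244, 246, 247, 247, 246, 244, 243, 243]
t=12: [423, 423, 423, 423, 423, 423, 424, 424]
t=13: [175, 177, 177, 177, 177, 175, 175, 175]
t=14: [393, 394, 395, 395, 394, 393, 393, 393]
t=15: [250, 249, 247, 247, 249, 250, 251, 251]
t=16: [423, 423, 423, 423, 423, 423, 423, 423]
t=17: [177, 177, 177, 177, 177, 177, 177, 177]
t=18: [395, 395, 395, 395, 395, 395, 395, 395]
t=19: [247, 247, 247, 247, 247, 247, 247, 247]
t=20: [423, 423, 423, 423, 423, 423, 423, 423]

Answer: 4
Key observation: The state at step 16, [423, 423, 423, 423, 423, 423, 423, 423], reappears at step 20 — and no state repeats earlier — so the cycle the system enters has period 4.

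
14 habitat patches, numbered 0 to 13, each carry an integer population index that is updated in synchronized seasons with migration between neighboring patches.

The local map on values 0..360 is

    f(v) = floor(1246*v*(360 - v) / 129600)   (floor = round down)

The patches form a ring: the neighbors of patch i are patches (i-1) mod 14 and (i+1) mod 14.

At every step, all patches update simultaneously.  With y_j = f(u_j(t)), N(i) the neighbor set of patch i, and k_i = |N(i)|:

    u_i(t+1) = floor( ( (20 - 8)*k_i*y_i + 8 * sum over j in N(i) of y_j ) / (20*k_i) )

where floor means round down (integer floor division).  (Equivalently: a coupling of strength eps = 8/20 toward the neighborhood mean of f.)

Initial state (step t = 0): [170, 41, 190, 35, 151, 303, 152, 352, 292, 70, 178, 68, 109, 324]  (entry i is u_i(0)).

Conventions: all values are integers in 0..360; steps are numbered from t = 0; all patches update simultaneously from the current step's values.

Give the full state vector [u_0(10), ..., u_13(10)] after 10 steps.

Answer: [302, 302, 302, 302, 302, 303, 304, 305, 306, 307, 308, 307, 305, 303]

Derivation:
t=0: [170, 41, 190, 35, 151, 303, 152, 352, 292, 70, 178, 68, 109, 324]
t=1: [233, 199, 232, 188, 236, 220, 220, 114, 158, 217, 263, 228, 218, 181]
t=2: [294, 298, 294, 299, 289, 293, 290, 281, 297, 289, 264, 281, 298, 302]
t=3: [180, 180, 182, 181, 190, 191, 197, 202, 189, 202, 227, 211, 182, 173]
t=4: [311, 311, 311, 310, 310, 309, 308, 307, 308, 303, 295, 301, 309, 311]
t=5: [146, 146, 146, 148, 149, 151, 153, 154, 156, 167, 177, 169, 153, 147]
t=6: [300, 300, 300, 301, 302, 303, 304, 304, 305, 308, 310, 309, 304, 301]
t=7: [172, 173, 172, 170, 168, 165, 163, 162, 159, 153, 150, 153, 162, 169]
t=8: [310, 310, 310, 310, 309, 309, 308, 307, 306, 304, 302, 304, 307, 309]
t=9: [149, 149, 149, 149, 150, 151, 153, 155, 158, 163, 166, 162, 156, 151]
t=10: [302, 302, 302, 302, 302, 303, 304, 305, 306, 307, 308, 307, 305, 303]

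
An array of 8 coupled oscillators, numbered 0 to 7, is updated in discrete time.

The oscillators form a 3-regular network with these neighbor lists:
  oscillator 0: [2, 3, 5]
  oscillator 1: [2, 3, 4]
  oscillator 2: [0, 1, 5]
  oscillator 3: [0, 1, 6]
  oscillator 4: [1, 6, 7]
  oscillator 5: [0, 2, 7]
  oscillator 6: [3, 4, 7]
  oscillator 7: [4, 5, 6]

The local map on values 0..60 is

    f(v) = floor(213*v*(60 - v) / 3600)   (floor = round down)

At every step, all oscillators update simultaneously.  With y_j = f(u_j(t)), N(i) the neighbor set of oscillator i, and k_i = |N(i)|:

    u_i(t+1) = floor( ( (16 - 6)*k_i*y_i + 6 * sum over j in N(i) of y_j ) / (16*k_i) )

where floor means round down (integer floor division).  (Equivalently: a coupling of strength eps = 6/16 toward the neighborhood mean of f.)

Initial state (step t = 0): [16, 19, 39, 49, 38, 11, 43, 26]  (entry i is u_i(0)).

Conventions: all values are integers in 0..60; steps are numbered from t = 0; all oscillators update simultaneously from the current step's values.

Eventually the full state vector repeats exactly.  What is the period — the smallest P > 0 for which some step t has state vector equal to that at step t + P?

Answer: 4
Key observation: The state at step 19, [28, 38, 27, 38, 51, 32, 51, 50], reappears at step 23 — and no state repeats earlier — so the cycle the system enters has period 4.

Derivation:
t=0: [16, 19, 39, 49, 38, 11, 43, 26]
t=1: [39, 44, 44, 35, 48, 37, 43, 47]
t=2: [47, 41, 43, 48, 36, 46, 42, 38]
t=3: [36, 44, 41, 37, 49, 39, 44, 47]
t=4: [49, 41, 46, 47, 34, 46, 40, 37]
t=5: [33, 44, 38, 38, 50, 38, 46, 48]
t=6: [50, 41, 48, 47, 32, 47, 37, 35]
t=7: [31, 44, 35, 38, 51, 36, 48, 49]
t=8: [52, 41, 50, 46, 30, 48, 34, 33]
t=9: [27, 43, 31, 39, 51, 34, 50, 49]
t=10: [51, 42, 51, 45, 29, 49, 31, 32]
t=11: [29, 42, 29, 39, 51, 32, 51, 50]
t=12: [52, 43, 51, 45, 29, 50, 29, 31]
t=13: [26, 41, 28, 39, 51, 31, 51, 50]
t=14: [51, 44, 52, 45, 29, 49, 29, 31]
t=15: [28, 40, 27, 39, 51, 32, 51, 50]
t=16: [52, 45, 51, 45, 29, 49, 29, 31]
t=17: [27, 39, 28, 38, 51, 32, 51, 50]
t=18: [51, 46, 52, 46, 29, 49, 30, 31]
t=19: [28, 38, 27, 38, 51, 32, 51, 50]
t=20: [52, 46, 51, 46, 30, 49, 30, 31]
t=21: [27, 38, 28, 38, 51, 32, 51, 50]
t=22: [51, 46, 52, 46, 30, 49, 30, 31]
t=23: [28, 38, 27, 38, 51, 32, 51, 50]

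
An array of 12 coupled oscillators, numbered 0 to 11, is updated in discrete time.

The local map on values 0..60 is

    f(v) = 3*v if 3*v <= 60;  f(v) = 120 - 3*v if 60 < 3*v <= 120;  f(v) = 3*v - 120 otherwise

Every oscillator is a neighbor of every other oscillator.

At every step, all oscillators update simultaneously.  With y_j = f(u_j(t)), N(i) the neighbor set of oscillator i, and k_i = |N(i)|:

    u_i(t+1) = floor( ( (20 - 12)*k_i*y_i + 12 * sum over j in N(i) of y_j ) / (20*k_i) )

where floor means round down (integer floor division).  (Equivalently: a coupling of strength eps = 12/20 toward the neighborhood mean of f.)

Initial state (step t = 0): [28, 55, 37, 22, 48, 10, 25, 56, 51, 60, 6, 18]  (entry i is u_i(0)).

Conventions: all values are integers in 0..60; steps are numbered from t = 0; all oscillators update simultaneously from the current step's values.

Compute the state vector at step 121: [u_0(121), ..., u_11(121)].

Simulating step by step:
t=0: [28, 55, 37, 22, 48, 10, 25, 56, 51, 60, 6, 18]
t=1: [37, 40, 27, 43, 33, 35, 40, 41, 36, 45, 31, 43]
t=2: [11, 8, 22, 11, 15, 13, 8, 9, 12, 13, 18, 11]
t=3: [35, 32, 42, 35, 39, 37, 32, 33, 36, 37, 42, 35]
t=4: [13, 16, 10, 13, 9, 11, 16, 15, 12, 11, 10, 13]
t=5: [37, 40, 34, 37, 33, 35, 40, 39, 36, 35, 34, 37]
t=6: [10, 7, 13, 10, 14, 12, 7, 8, 11, 12, 13, 10]
t=7: [31, 28, 34, 31, 35, 33, 28, 29, 32, 33, 34, 31]
t=8: [25, 28, 22, 25, 21, 23, 28, 27, 24, 23, 22, 25]
t=9: [46, 43, 49, 46, 50, 48, 43, 44, 47, 48, 49, 46]
t=10: [19, 16, 22, 19, 23, 21, 16, 17, 20, 21, 22, 19]
t=11: [55, 52, 54, 55, 53, 55, 52, 53, 56, 55, 54, 55]
t=12: [43, 40, 42, 43, 41, 43, 40, 41, 44, 43, 42, 43]
t=13: [7, 4, 6, 7, 5, 7, 4, 5, 8, 7, 6, 7]
t=14: [19, 16, 18, 19, 17, 19, 16, 17, 20, 19, 18, 19]
t=15: [55, 52, 54, 55, 53, 55, 52, 53, 56, 55, 54, 55]

Answer: [7, 4, 6, 7, 5, 7, 4, 5, 8, 7, 6, 7]
Key observation: The state at step 11, [55, 52, 54, 55, 53, 55, 52, 53, 56, 55, 54, 55], reappears at step 15: the system is in a cycle of period 4 from step 11 on.  Therefore the state at step 121 equals the state at step 11 + ((121 - 11) mod 4) = 13, which is [7, 4, 6, 7, 5, 7, 4, 5, 8, 7, 6, 7].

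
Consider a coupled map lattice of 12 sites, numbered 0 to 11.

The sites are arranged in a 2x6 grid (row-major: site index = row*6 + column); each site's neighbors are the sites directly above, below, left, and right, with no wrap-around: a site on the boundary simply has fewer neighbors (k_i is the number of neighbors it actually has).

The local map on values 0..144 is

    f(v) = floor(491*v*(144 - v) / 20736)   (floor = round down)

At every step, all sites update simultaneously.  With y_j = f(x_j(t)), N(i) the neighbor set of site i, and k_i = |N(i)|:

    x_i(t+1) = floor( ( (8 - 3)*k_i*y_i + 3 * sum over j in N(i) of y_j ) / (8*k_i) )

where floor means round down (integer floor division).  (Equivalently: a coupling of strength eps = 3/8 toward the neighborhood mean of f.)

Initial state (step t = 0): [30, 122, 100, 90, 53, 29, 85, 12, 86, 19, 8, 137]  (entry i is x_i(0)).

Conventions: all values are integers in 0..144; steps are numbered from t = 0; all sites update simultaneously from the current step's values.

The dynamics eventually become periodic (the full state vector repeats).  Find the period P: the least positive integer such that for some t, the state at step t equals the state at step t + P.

Simulating step by step:
t=0: [30, 122, 100, 90, 53, 29, 85, 12, 86, 19, 8, 137]
t=1: [83, 67, 102, 106, 98, 74, 95, 60, 98, 67, 39, 33]
t=2: [117, 118, 103, 100, 105, 112, 113, 116, 109, 113, 99, 94]
t=3: [75, 76, 95, 99, 96, 91, 79, 78, 88, 88, 101, 104]
t=4: [121, 120, 111, 107, 108, 110, 121, 120, 115, 112, 104, 101]
t=5: [65, 69, 83, 90, 92, 91, 65, 68, 78, 86, 96, 98]
t=6: [121, 121, 119, 115, 112, 112, 121, 121, 120, 116, 110, 108]
t=7: [65, 65, 70, 77, 83, 85, 65, 65, 68, 76, 86, 89]
t=8: [121, 121, 121, 121, 119, 117, 121, 121, 121, 121, 118, 116]
t=9: [65, 65, 65, 65, 70, 73, 65, 65, 65, 65, 71, 74]
t=10: [121, 121, 121, 121, 121, 122, 121, 121, 121, 121, 121, 122]
t=11: [65, 65, 65, 65, 64, 63, 65, 65, 65, 65, 64, 63]
t=12: [121, 121, 121, 121, 120, 120, 121, 121, 121, 121, 120, 120]
t=13: [65, 65, 65, 65, 67, 68, 65, 65, 65, 65, 67, 68]
t=14: [121, 121, 121, 121, 121, 122, 121, 121, 121, 121, 121, 122]

Answer: 4
Key observation: The state at step 10, [121, 121, 121, 121, 121, 122, 121, 121, 121, 121, 121, 122], reappears at step 14 — and no state repeats earlier — so the cycle the system enters has period 4.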